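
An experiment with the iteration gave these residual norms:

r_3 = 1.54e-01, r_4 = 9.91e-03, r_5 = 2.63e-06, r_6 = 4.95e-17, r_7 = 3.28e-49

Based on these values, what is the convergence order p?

Consecutive ratios: r_7/r_6 = 3.28e-49/4.95e-17 = 6.62626e-33, r_6/r_5 = 4.95e-17/2.63e-06 = 1.88213e-11.
p ≈ ln(6.62626e-33)/ln(1.88213e-11) = -74.0943/-24.6960 ≈ 3.00.
So the convergence is cubic (order 3).

3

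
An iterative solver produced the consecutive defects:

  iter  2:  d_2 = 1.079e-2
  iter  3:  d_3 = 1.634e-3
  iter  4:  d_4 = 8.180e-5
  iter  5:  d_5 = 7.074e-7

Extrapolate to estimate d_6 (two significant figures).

3.8e-10

First estimate the order: p ≈ ln(d_5/d_4) / ln(d_4/d_3) = ln(7.074e-7/8.180e-5)/ln(8.180e-5/1.634e-3) = ln(0.00864792)/ln(0.0500612) ≈ 1.5864.
Then d_6 ≈ d_5·(d_5/d_4)^p = 7.074e-7·(0.00864792)^1.5864 = 7.074e-7·0.000533478 ≈ 3.774e-10.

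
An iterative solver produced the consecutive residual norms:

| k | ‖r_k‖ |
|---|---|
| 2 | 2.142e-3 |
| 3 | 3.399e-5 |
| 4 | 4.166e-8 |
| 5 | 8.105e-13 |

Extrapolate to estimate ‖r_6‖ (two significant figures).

1.9e-20

First estimate the order: p ≈ ln(‖r_5‖/‖r_4‖) / ln(‖r_4‖/‖r_3‖) = ln(8.105e-13/4.166e-8)/ln(4.166e-8/3.399e-5) = ln(1.94551e-05)/ln(0.00122565) ≈ 1.6180.
Then ‖r_6‖ ≈ ‖r_5‖·(‖r_5‖/‖r_4‖)^p = 8.105e-13·(1.94551e-05)^1.6180 = 8.105e-13·2.38592e-08 ≈ 1.934e-20.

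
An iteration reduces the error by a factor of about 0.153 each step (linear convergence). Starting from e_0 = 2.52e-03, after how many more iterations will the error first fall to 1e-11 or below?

After k steps, e_k ≈ 2.52e-03·0.153^k.
Need 0.153^k ≤ 1e-11/2.52e-03 = 3.96825e-09.
k ≥ ln(3.96825e-09)/ln(0.153) = -19.3449/-1.87732 = 10.305.
Smallest integer k = 11.

11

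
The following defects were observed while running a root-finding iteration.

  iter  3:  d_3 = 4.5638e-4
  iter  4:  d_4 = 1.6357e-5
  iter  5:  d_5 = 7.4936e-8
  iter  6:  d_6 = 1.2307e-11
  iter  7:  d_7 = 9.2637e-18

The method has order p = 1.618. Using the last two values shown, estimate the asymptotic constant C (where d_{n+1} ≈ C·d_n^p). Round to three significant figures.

4.16

C ≈ d_7 / d_6^1.618
  = 9.2637e-18 / (1.2307e-11)^1.618
  = 9.2637e-18 / 2.22775e-18 ≈ 4.1583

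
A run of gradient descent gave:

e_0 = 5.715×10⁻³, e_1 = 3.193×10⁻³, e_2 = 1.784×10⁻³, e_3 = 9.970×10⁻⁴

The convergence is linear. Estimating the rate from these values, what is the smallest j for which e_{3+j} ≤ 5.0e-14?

41

Rate ρ ≈ e_3/e_2 = 9.970×10⁻⁴/1.784×10⁻³ = 0.5589.
After j more steps, e_{3+j} ≈ 9.970×10⁻⁴·ρ^j; need ρ^j ≤ 5.0e-14/9.970×10⁻⁴ = 5.01505e-11.
j ≥ ln(5.01505e-11)/ln(0.5589) = -23.7160/-0.58178 = 40.765.
So 41 more iterations are needed.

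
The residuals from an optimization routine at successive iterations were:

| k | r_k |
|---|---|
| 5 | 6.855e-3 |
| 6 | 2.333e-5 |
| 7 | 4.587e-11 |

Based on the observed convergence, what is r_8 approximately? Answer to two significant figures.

2.9e-24

First estimate the order: p ≈ ln(r_7/r_6) / ln(r_6/r_5) = ln(4.587e-11/2.333e-5)/ln(2.333e-5/6.855e-3) = ln(1.96614e-06)/ln(0.00340336) ≈ 2.3121.
Then r_8 ≈ r_7·(r_7/r_6)^p = 4.587e-11·(1.96614e-06)^2.3121 = 4.587e-11·6.40127e-14 ≈ 2.936e-24.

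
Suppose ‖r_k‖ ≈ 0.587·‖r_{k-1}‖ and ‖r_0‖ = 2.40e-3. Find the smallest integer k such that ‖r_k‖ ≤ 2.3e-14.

48

After k steps, ‖r_k‖ ≈ 2.40e-3·0.587^k.
Need 0.587^k ≤ 2.3e-14/2.40e-3 = 9.58333e-12.
k ≥ ln(9.58333e-12)/ln(0.587) = -25.3710/-0.53273 = 47.625.
Smallest integer k = 48.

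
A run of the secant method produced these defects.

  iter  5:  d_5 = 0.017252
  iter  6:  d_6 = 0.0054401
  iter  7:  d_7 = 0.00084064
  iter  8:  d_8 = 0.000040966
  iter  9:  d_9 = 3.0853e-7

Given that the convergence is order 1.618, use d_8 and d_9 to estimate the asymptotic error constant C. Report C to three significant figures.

C ≈ d_9 / d_8^1.618
  = 3.0853e-7 / (0.000040966)^1.618
  = 3.0853e-7 / 7.95978e-08 ≈ 3.8761

3.88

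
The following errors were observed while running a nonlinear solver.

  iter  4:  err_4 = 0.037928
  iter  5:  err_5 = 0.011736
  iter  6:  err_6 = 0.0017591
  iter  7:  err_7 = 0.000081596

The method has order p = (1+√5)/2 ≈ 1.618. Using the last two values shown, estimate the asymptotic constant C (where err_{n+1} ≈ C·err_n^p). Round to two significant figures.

2.3

C ≈ err_7 / err_6^1.618
  = 0.000081596 / (0.0017591)^1.618
  = 0.000081596 / 3.49044e-05 ≈ 2.3377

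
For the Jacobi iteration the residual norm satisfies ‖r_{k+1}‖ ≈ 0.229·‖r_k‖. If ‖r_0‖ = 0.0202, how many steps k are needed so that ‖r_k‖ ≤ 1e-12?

17

After k steps, ‖r_k‖ ≈ 0.0202·0.229^k.
Need 0.229^k ≤ 1e-12/0.0202 = 4.9505e-11.
k ≥ ln(4.9505e-11)/ln(0.229) = -23.7289/-1.47403 = 16.098.
Smallest integer k = 17.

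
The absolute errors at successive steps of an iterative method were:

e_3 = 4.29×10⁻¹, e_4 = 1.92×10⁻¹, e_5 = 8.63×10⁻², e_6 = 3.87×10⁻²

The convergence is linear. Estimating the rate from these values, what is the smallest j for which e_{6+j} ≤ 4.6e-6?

Rate ρ ≈ e_6/e_5 = 3.87×10⁻²/8.63×10⁻² = 0.4484.
After j more steps, e_{6+j} ≈ 3.87×10⁻²·ρ^j; need ρ^j ≤ 4.6e-6/3.87×10⁻² = 0.000118863.
j ≥ ln(0.000118863)/ln(0.4484) = -9.0375/-0.80207 = 11.268.
So 12 more iterations are needed.

12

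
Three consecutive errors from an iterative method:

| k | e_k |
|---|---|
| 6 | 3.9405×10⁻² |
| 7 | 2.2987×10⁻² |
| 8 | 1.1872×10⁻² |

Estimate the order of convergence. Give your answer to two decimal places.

1.23

p ≈ ln(e_8/e_7) / ln(e_7/e_6)
  = ln(1.1872×10⁻²/2.2987×10⁻²) / ln(2.2987×10⁻²/3.9405×10⁻²)
  = ln(0.516466) / ln(0.583352)
  = -0.66075 / -0.53896 ≈ 1.22597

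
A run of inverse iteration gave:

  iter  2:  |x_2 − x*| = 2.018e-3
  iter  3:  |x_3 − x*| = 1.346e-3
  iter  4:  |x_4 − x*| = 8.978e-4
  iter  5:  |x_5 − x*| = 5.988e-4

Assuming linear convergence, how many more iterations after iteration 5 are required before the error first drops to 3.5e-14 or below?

59

Rate ρ ≈ |x_5 − x*|/|x_4 − x*| = 5.988e-4/8.978e-4 = 0.6670.
After j more steps, |x_{5+j} − x*| ≈ 5.988e-4·ρ^j; need ρ^j ≤ 3.5e-14/5.988e-4 = 5.84502e-11.
j ≥ ln(5.84502e-11)/ln(0.6670) = -23.5628/-0.40497 = 58.184.
So 59 more iterations are needed.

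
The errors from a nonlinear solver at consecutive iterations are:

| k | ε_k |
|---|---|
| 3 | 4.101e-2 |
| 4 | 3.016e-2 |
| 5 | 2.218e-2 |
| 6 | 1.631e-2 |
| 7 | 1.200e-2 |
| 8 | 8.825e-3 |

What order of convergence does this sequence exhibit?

1

Consecutive ratios: ε_8/ε_7 = 8.825e-3/1.200e-2 = 0.735417, ε_7/ε_6 = 1.200e-2/1.631e-2 = 0.735745.
p ≈ ln(0.735417)/ln(0.735745) = -0.3073/-0.3069 ≈ 1.00.
So the convergence is linear (order 1).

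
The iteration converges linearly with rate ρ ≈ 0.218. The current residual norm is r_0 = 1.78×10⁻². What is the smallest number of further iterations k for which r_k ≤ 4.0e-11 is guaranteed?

14

After k steps, r_k ≈ 1.78×10⁻²·0.218^k.
Need 0.218^k ≤ 4.0e-11/1.78×10⁻² = 2.24719e-09.
k ≥ ln(2.24719e-09)/ln(0.218) = -19.9136/-1.52326 = 13.073.
Smallest integer k = 14.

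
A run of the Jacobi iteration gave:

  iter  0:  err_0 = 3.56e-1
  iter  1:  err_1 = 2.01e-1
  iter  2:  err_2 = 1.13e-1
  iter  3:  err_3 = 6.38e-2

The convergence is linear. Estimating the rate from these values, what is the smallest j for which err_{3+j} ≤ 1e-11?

Rate ρ ≈ err_3/err_2 = 6.38e-2/1.13e-1 = 0.5646.
After j more steps, err_{3+j} ≈ 6.38e-2·ρ^j; need ρ^j ≤ 1e-11/6.38e-2 = 1.5674e-10.
j ≥ ln(1.5674e-10)/ln(0.5646) = -22.5764/-0.57164 = 39.494.
So 40 more iterations are needed.

40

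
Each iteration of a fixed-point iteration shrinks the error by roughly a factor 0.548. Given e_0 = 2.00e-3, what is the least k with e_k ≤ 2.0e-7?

After k steps, e_k ≈ 2.00e-3·0.548^k.
Need 0.548^k ≤ 2.0e-7/2.00e-3 = 0.0001.
k ≥ ln(0.0001)/ln(0.548) = -9.2103/-0.60148 = 15.313.
Smallest integer k = 16.

16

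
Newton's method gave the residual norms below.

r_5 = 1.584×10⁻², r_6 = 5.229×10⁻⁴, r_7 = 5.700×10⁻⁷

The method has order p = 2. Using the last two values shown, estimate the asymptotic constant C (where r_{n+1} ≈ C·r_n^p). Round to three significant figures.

2.08

C ≈ r_7 / r_6^2
  = 5.700×10⁻⁷ / (5.229×10⁻⁴)^2
  = 5.700×10⁻⁷ / 2.73424e-07 ≈ 2.0847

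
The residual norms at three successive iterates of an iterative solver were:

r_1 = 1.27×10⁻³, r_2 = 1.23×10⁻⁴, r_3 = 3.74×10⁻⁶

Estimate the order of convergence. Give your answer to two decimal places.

p ≈ ln(r_3/r_2) / ln(r_2/r_1)
  = ln(3.74×10⁻⁶/1.23×10⁻⁴) / ln(1.23×10⁻⁴/1.27×10⁻³)
  = ln(0.0304065) / ln(0.0968504)
  = -3.49310 / -2.33459 ≈ 1.49624

1.50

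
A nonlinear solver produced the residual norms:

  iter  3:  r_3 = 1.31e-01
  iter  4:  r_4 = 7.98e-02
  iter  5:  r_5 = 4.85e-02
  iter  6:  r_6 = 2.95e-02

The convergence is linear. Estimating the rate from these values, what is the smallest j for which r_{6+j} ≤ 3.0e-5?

14

Rate ρ ≈ r_6/r_5 = 2.95e-02/4.85e-02 = 0.6082.
After j more steps, r_{6+j} ≈ 2.95e-02·ρ^j; need ρ^j ≤ 3.0e-5/2.95e-02 = 0.00101695.
j ≥ ln(0.00101695)/ln(0.6082) = -6.8909/-0.49725 = 13.858.
So 14 more iterations are needed.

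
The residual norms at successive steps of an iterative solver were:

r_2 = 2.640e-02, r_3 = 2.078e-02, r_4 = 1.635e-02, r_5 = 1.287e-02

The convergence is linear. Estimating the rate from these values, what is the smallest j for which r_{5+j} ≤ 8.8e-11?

Rate ρ ≈ r_5/r_4 = 1.287e-02/1.635e-02 = 0.7872.
After j more steps, r_{5+j} ≈ 1.287e-02·ρ^j; need ρ^j ≤ 8.8e-11/1.287e-02 = 6.83761e-09.
j ≥ ln(6.83761e-09)/ln(0.7872) = -18.8008/-0.23927 = 78.576.
So 79 more iterations are needed.

79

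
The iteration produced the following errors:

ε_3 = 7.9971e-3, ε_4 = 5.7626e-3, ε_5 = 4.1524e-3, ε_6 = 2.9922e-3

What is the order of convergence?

Consecutive ratios: ε_6/ε_5 = 2.9922e-3/4.1524e-3 = 0.720595, ε_5/ε_4 = 4.1524e-3/5.7626e-3 = 0.720578.
p ≈ ln(0.720595)/ln(0.720578) = -0.3277/-0.3277 ≈ 1.00.
So the convergence is linear (order 1).

1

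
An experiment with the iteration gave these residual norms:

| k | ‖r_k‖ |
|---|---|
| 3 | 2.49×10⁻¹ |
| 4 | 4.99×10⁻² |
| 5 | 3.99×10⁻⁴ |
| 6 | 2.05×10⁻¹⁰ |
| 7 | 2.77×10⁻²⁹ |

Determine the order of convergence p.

3

Consecutive ratios: ‖r_7‖/‖r_6‖ = 2.77×10⁻²⁹/2.05×10⁻¹⁰ = 1.35122e-19, ‖r_6‖/‖r_5‖ = 2.05×10⁻¹⁰/3.99×10⁻⁴ = 5.13784e-07.
p ≈ ln(1.35122e-19)/ln(5.13784e-07) = -43.4481/-14.4815 ≈ 3.00.
So the convergence is cubic (order 3).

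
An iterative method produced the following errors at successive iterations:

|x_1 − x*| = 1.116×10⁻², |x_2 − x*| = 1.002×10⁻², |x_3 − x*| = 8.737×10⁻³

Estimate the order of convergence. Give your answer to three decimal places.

1.272

p ≈ ln(|x_3 − x*|/|x_2 − x*|) / ln(|x_2 − x*|/|x_1 − x*|)
  = ln(8.737×10⁻³/1.002×10⁻²) / ln(1.002×10⁻²/1.116×10⁻²)
  = ln(0.871956) / ln(0.897849)
  = -0.137016 / -0.107753 ≈ 1.271575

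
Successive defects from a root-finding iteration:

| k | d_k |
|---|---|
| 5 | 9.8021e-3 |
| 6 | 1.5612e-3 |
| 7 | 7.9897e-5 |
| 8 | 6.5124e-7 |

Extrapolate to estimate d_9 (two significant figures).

First estimate the order: p ≈ ln(d_8/d_7) / ln(d_7/d_6) = ln(6.5124e-7/7.9897e-5)/ln(7.9897e-5/1.5612e-3) = ln(0.00815099)/ln(0.0511767) ≈ 1.6181.
Then d_9 ≈ d_8·(d_8/d_7)^p = 6.5124e-7·(0.00815099)^1.6181 = 6.5124e-7·0.000416994 ≈ 2.716e-10.

2.7e-10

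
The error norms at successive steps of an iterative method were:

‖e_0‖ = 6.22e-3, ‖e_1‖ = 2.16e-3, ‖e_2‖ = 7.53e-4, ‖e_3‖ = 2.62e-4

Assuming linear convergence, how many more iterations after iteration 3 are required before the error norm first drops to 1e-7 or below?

8

Rate ρ ≈ ‖e_3‖/‖e_2‖ = 2.62e-4/7.53e-4 = 0.3479.
After j more steps, ‖e_{3+j}‖ ≈ 2.62e-4·ρ^j; need ρ^j ≤ 1e-7/2.62e-4 = 0.000381679.
j ≥ ln(0.000381679)/ln(0.3479) = -7.8709/-1.05584 = 7.455.
So 8 more iterations are needed.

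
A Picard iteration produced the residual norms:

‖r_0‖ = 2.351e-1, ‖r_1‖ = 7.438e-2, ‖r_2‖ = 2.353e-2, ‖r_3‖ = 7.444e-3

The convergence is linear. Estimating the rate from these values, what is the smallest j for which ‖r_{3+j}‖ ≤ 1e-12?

Rate ρ ≈ ‖r_3‖/‖r_2‖ = 7.444e-3/2.353e-2 = 0.3164.
After j more steps, ‖r_{3+j}‖ ≈ 7.444e-3·ρ^j; need ρ^j ≤ 1e-12/7.444e-3 = 1.34336e-10.
j ≥ ln(1.34336e-10)/ln(0.3164) = -22.7307/-1.15075 = 19.753.
So 20 more iterations are needed.

20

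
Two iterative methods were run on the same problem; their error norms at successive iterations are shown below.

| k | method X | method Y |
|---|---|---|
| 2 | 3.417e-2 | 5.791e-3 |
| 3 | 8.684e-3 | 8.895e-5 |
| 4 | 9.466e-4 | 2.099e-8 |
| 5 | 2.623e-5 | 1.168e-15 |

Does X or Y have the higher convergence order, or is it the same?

Method X: p ≈ ln(2.623e-5/9.466e-4)/ln(9.466e-4/8.684e-3) ≈ 1.62.
Method Y: p ≈ ln(1.168e-15/2.099e-8)/ln(2.099e-8/8.895e-5) ≈ 2.00.
Method Y has the higher order (≈2.0 vs ≈1.6).

Y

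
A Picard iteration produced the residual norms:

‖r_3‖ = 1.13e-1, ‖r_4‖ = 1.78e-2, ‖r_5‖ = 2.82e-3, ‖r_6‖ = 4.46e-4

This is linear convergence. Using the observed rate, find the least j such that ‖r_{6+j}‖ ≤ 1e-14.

14

Rate ρ ≈ ‖r_6‖/‖r_5‖ = 4.46e-4/2.82e-3 = 0.1582.
After j more steps, ‖r_{6+j}‖ ≈ 4.46e-4·ρ^j; need ρ^j ≤ 1e-14/4.46e-4 = 2.24215e-11.
j ≥ ln(2.24215e-11)/ln(0.1582) = -24.5210/-1.84390 = 13.298.
So 14 more iterations are needed.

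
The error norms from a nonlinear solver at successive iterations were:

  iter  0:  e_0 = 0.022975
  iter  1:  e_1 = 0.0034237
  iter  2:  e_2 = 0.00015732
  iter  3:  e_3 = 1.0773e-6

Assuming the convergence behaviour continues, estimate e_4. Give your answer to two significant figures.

3.4e-10

First estimate the order: p ≈ ln(e_3/e_2) / ln(e_2/e_1) = ln(1.0773e-6/0.00015732)/ln(0.00015732/0.0034237) = ln(0.00684783)/ln(0.0459503) ≈ 1.6180.
Then e_4 ≈ e_3·(e_3/e_2)^p = 1.0773e-6·(0.00684783)^1.6180 = 1.0773e-6·0.00031472 ≈ 3.39e-10.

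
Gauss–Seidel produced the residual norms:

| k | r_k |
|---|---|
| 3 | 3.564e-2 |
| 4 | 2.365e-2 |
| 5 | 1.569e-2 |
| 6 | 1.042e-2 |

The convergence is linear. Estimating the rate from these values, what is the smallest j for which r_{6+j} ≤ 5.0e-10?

42

Rate ρ ≈ r_6/r_5 = 1.042e-2/1.569e-2 = 0.6641.
After j more steps, r_{6+j} ≈ 1.042e-2·ρ^j; need ρ^j ≤ 5.0e-10/1.042e-2 = 4.79846e-08.
j ≥ ln(4.79846e-08)/ln(0.6641) = -16.8524/-0.40932 = 41.172.
So 42 more iterations are needed.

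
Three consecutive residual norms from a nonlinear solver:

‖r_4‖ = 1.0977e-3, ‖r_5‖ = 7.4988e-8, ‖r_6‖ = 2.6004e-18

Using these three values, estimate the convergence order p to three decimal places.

p ≈ ln(‖r_6‖/‖r_5‖) / ln(‖r_5‖/‖r_4‖)
  = ln(2.6004e-18/7.4988e-8) / ln(7.4988e-8/1.0977e-3)
  = ln(3.46775e-11) / ln(6.83137e-05)
  = -24.084930 / -9.591400 ≈ 2.511096

2.511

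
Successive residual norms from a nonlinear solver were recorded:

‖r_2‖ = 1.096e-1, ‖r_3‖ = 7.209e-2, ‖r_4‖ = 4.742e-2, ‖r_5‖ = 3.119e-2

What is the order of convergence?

Consecutive ratios: ‖r_5‖/‖r_4‖ = 3.119e-2/4.742e-2 = 0.657739, ‖r_4‖/‖r_3‖ = 4.742e-2/7.209e-2 = 0.657789.
p ≈ ln(0.657739)/ln(0.657789) = -0.4189/-0.4189 ≈ 1.00.
So the convergence is linear (order 1).

1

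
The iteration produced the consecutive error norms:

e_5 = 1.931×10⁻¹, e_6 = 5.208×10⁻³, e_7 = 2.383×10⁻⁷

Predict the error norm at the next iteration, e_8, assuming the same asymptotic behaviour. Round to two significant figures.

First estimate the order: p ≈ ln(e_7/e_6) / ln(e_6/e_5) = ln(2.383×10⁻⁷/5.208×10⁻³)/ln(5.208×10⁻³/1.931×10⁻¹) = ln(4.57565e-05)/ln(0.0269705) ≈ 2.7656.
Then e_8 ≈ e_7·(e_7/e_6)^p = 2.383×10⁻⁷·(4.57565e-05)^2.7656 = 2.383×10⁻⁷·9.96663e-13 ≈ 2.375e-19.

2.4e-19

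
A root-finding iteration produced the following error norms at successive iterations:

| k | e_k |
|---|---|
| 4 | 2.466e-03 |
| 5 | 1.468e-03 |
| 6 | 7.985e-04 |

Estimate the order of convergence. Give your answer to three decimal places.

p ≈ ln(e_6/e_5) / ln(e_5/e_4)
  = ln(7.985e-04/1.468e-03) / ln(1.468e-03/2.466e-03)
  = ln(0.543937) / ln(0.595296)
  = -0.608922 / -0.518697 ≈ 1.173945

1.174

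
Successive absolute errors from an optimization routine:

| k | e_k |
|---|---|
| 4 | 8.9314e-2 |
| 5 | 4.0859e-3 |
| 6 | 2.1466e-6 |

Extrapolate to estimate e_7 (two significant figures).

2.0e-14

First estimate the order: p ≈ ln(e_6/e_5) / ln(e_5/e_4) = ln(2.1466e-6/4.0859e-3)/ln(4.0859e-3/8.9314e-2) = ln(0.000525368)/ln(0.0457476) ≈ 2.4481.
Then e_7 ≈ e_6·(e_6/e_5)^p = 2.1466e-6·(0.000525368)^2.4481 = 2.1466e-6·9.36196e-09 ≈ 2.01e-14.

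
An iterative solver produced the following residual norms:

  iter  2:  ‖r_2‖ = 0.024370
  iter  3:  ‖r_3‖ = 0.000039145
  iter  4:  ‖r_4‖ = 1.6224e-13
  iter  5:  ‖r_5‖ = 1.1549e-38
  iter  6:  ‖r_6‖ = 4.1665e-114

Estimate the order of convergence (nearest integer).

Consecutive ratios: ‖r_6‖/‖r_5‖ = 4.1665e-114/1.1549e-38 = 3.60767e-76, ‖r_5‖/‖r_4‖ = 1.1549e-38/1.6224e-13 = 7.11847e-26.
p ≈ ln(3.60767e-76)/ln(7.11847e-26) = -173.7134/-57.9045 ≈ 3.00.
So the convergence is cubic (order 3).

3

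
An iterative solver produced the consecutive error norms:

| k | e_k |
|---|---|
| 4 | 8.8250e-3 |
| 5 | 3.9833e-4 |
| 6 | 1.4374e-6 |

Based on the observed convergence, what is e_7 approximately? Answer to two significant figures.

First estimate the order: p ≈ ln(e_6/e_5) / ln(e_5/e_4) = ln(1.4374e-6/3.9833e-4)/ln(3.9833e-4/8.8250e-3) = ln(0.00360857)/ln(0.0451365) ≈ 1.8155.
Then e_7 ≈ e_6·(e_6/e_5)^p = 1.4374e-6·(0.00360857)^1.8155 = 1.4374e-6·3.67572e-05 ≈ 5.283e-11.

5.3e-11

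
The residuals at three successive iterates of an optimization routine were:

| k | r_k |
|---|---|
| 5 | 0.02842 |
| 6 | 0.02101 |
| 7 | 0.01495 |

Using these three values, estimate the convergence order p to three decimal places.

1.126

p ≈ ln(r_7/r_6) / ln(r_6/r_5)
  = ln(0.01495/0.02101) / ln(0.02101/0.02842)
  = ln(0.711566) / ln(0.739268)
  = -0.340287 / -0.302095 ≈ 1.126424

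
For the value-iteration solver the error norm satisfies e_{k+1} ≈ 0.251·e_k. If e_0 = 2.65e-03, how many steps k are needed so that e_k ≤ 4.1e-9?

10

After k steps, e_k ≈ 2.65e-03·0.251^k.
Need 0.251^k ≤ 4.1e-9/2.65e-03 = 1.54717e-06.
k ≥ ln(1.54717e-06)/ln(0.251) = -13.3791/-1.38230 = 9.679.
Smallest integer k = 10.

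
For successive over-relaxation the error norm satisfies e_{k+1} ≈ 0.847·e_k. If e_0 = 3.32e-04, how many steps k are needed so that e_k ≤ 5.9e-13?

122

After k steps, e_k ≈ 3.32e-04·0.847^k.
Need 0.847^k ≤ 5.9e-13/3.32e-04 = 1.77711e-09.
k ≥ ln(1.77711e-09)/ln(0.847) = -20.1483/-0.16605 = 121.339.
Smallest integer k = 122.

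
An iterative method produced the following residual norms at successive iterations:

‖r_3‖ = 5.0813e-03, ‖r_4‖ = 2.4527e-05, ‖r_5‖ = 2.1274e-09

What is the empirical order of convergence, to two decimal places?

p ≈ ln(‖r_5‖/‖r_4‖) / ln(‖r_4‖/‖r_3‖)
  = ln(2.1274e-09/2.4527e-05) / ln(2.4527e-05/5.0813e-03)
  = ln(8.67371e-05) / ln(0.00482691)
  = -9.35263 / -5.33355 ≈ 1.75355

1.75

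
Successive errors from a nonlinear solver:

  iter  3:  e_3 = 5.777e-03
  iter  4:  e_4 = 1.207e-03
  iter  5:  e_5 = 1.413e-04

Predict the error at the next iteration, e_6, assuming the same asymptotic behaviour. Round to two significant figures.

7.5e-6

First estimate the order: p ≈ ln(e_5/e_4) / ln(e_4/e_3) = ln(1.413e-04/1.207e-03)/ln(1.207e-03/5.777e-03) = ln(0.117067)/ln(0.208932) ≈ 1.3700.
Then e_6 ≈ e_5·(e_5/e_4)^p = 1.413e-04·(0.117067)^1.3700 = 1.413e-04·0.0529365 ≈ 7.48e-06.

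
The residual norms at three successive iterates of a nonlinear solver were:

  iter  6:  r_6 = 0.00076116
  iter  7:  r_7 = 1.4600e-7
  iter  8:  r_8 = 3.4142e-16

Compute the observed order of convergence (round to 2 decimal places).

2.32

p ≈ ln(r_8/r_7) / ln(r_7/r_6)
  = ln(3.4142e-16/1.4600e-7) / ln(1.4600e-7/0.00076116)
  = ln(2.33849e-09) / ln(0.000191812)
  = -19.87376 / -8.55899 ≈ 2.32197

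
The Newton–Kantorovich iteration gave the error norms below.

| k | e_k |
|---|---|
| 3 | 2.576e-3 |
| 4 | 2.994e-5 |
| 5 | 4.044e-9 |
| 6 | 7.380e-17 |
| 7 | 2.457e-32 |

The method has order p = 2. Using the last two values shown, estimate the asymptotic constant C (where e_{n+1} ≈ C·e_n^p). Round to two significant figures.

C ≈ e_7 / e_6^2
  = 2.457e-32 / (7.380e-17)^2
  = 2.457e-32 / 5.44644e-33 ≈ 4.5112

4.5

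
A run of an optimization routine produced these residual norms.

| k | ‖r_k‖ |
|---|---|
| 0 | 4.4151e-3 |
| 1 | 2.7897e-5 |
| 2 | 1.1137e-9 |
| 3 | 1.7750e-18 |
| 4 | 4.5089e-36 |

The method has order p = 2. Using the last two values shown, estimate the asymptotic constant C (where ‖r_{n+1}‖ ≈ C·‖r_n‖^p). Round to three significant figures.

1.43

C ≈ ‖r_4‖ / ‖r_3‖^2
  = 4.5089e-36 / (1.7750e-18)^2
  = 4.5089e-36 / 3.15063e-36 ≈ 1.4311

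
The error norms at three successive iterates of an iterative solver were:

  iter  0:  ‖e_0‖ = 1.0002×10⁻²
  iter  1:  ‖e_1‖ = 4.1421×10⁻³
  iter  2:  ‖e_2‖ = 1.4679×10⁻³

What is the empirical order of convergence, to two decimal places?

p ≈ ln(‖e_2‖/‖e_1‖) / ln(‖e_1‖/‖e_0‖)
  = ln(1.4679×10⁻³/4.1421×10⁻³) / ln(4.1421×10⁻³/1.0002×10⁻²)
  = ln(0.354385) / ln(0.414127)
  = -1.03737 / -0.88158 ≈ 1.17672

1.18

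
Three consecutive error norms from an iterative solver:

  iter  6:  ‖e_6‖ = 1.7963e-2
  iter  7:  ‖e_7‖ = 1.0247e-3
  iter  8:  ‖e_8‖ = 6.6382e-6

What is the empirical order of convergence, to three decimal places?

p ≈ ln(‖e_8‖/‖e_7‖) / ln(‖e_7‖/‖e_6‖)
  = ln(6.6382e-6/1.0247e-3) / ln(1.0247e-3/1.7963e-2)
  = ln(0.00647819) / ln(0.057045)
  = -5.039314 / -2.863915 ≈ 1.759589

1.760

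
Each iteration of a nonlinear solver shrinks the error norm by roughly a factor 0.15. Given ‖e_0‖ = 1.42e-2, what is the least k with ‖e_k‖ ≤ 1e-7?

7

After k steps, ‖e_k‖ ≈ 1.42e-2·0.15^k.
Need 0.15^k ≤ 1e-7/1.42e-2 = 7.04225e-06.
k ≥ ln(7.04225e-06)/ln(0.15) = -11.8636/-1.89712 = 6.253.
Smallest integer k = 7.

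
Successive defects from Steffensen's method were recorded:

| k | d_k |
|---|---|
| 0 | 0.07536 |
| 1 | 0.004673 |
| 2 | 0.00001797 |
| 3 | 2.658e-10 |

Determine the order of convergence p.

2

Consecutive ratios: d_3/d_2 = 2.658e-10/0.00001797 = 1.47913e-05, d_2/d_1 = 0.00001797/0.004673 = 0.0038455.
p ≈ ln(1.47913e-05)/ln(0.0038455) = -11.1215/-5.5609 ≈ 2.00.
So the convergence is quadratic (order 2).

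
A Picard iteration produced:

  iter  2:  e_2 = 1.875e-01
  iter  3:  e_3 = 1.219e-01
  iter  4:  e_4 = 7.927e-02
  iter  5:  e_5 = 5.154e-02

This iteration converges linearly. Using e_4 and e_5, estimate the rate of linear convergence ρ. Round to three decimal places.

ρ ≈ e_5/e_4 = 5.154e-02/7.927e-02 = 0.65018

0.650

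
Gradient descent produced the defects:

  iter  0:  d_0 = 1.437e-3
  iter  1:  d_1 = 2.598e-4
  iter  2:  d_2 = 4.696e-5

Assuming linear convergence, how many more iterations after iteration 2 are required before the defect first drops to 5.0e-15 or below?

Rate ρ ≈ d_2/d_1 = 4.696e-5/2.598e-4 = 0.1808.
After j more steps, d_{2+j} ≈ 4.696e-5·ρ^j; need ρ^j ≤ 5.0e-15/4.696e-5 = 1.06474e-10.
j ≥ ln(1.06474e-10)/ln(0.1808) = -22.9631/-1.71036 = 13.426.
So 14 more iterations are needed.

14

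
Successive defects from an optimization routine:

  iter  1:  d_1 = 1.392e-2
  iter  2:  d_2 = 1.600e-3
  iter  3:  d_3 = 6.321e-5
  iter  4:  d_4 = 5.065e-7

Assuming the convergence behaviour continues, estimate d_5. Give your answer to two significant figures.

First estimate the order: p ≈ ln(d_4/d_3) / ln(d_3/d_2) = ln(5.065e-7/6.321e-5)/ln(6.321e-5/1.600e-3) = ln(0.00801297)/ln(0.0395062) ≈ 1.4937.
Then d_5 ≈ d_4·(d_4/d_3)^p = 5.065e-7·(0.00801297)^1.4937 = 5.065e-7·0.000739429 ≈ 3.745e-10.

3.7e-10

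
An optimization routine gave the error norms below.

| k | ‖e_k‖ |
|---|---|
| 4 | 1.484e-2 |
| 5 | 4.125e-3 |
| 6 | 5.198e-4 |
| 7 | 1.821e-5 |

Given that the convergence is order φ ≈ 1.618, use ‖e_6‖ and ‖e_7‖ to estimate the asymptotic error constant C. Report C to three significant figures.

3.75

C ≈ ‖e_7‖ / ‖e_6‖^1.618
  = 1.821e-5 / (5.198e-4)^1.618
  = 1.821e-5 / 4.85538e-06 ≈ 3.7505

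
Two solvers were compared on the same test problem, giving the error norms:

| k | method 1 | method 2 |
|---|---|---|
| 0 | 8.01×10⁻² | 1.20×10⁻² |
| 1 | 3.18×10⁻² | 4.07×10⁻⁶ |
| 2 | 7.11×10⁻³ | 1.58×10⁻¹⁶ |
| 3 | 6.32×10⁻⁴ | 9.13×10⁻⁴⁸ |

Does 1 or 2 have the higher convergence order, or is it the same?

Method 1: p ≈ ln(6.32×10⁻⁴/7.11×10⁻³)/ln(7.11×10⁻³/3.18×10⁻²) ≈ 1.62.
Method 2: p ≈ ln(9.13×10⁻⁴⁸/1.58×10⁻¹⁶)/ln(1.58×10⁻¹⁶/4.07×10⁻⁶) ≈ 3.00.
Method 2 has the higher order (≈3.0 vs ≈1.6).

2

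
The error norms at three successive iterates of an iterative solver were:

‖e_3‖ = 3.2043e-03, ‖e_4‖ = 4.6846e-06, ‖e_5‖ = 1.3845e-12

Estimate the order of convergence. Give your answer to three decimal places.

p ≈ ln(‖e_5‖/‖e_4‖) / ln(‖e_4‖/‖e_3‖)
  = ln(1.3845e-12/4.6846e-06) / ln(4.6846e-06/3.2043e-03)
  = ln(2.95543e-07) / ln(0.00146197)
  = -15.034451 / -6.527970 ≈ 2.303082

2.303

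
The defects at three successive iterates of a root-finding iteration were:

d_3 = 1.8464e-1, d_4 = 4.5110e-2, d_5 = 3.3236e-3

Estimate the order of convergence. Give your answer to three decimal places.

p ≈ ln(d_5/d_4) / ln(d_4/d_3)
  = ln(3.3236e-3/4.5110e-2) / ln(4.5110e-2/1.8464e-1)
  = ln(0.0736777) / ln(0.244313)
  = -2.608055 / -1.409305 ≈ 1.850597

1.851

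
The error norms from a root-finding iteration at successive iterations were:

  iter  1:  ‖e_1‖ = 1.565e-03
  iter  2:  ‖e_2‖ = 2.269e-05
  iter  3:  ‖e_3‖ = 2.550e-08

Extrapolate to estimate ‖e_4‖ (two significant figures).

First estimate the order: p ≈ ln(‖e_3‖/‖e_2‖) / ln(‖e_2‖/‖e_1‖) = ln(2.550e-08/2.269e-05)/ln(2.269e-05/1.565e-03) = ln(0.00112384)/ln(0.0144984) ≈ 1.6040.
Then ‖e_4‖ ≈ ‖e_3‖·(‖e_3‖/‖e_2‖)^p = 2.550e-08·(0.00112384)^1.6040 = 2.550e-08·1.85922e-05 ≈ 4.741e-13.

4.7e-13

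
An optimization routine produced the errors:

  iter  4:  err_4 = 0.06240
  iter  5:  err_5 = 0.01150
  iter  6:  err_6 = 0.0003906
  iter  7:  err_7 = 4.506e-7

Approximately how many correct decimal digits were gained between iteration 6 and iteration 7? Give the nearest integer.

3

Digits gained ≈ log₁₀(err_6/err_7) = log₁₀(0.0003906/4.506e-7) = log₁₀(866.844) ≈ 2.938.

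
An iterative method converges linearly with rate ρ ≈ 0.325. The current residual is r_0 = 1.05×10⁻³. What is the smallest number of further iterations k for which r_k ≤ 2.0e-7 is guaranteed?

After k steps, r_k ≈ 1.05×10⁻³·0.325^k.
Need 0.325^k ≤ 2.0e-7/1.05×10⁻³ = 0.000190476.
k ≥ ln(0.000190476)/ln(0.325) = -8.5660/-1.12393 = 7.621.
Smallest integer k = 8.

8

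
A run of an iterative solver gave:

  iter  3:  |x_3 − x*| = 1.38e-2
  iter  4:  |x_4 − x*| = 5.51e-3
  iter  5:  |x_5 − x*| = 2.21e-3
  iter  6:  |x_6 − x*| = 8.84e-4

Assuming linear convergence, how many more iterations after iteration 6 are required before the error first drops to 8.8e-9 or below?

13

Rate ρ ≈ |x_6 − x*|/|x_5 − x*| = 8.84e-4/2.21e-3 = 0.4000.
After j more steps, |x_{6+j} − x*| ≈ 8.84e-4·ρ^j; need ρ^j ≤ 8.8e-9/8.84e-4 = 9.95475e-06.
j ≥ ln(9.95475e-06)/ln(0.4000) = -11.5175/-0.91629 = 12.570.
So 13 more iterations are needed.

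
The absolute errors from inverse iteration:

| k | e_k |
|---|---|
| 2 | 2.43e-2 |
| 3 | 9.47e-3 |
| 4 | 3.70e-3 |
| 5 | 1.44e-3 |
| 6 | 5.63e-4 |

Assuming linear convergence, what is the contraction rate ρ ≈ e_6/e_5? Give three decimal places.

ρ ≈ e_6/e_5 = 5.63e-4/1.44e-3 = 0.39097

0.391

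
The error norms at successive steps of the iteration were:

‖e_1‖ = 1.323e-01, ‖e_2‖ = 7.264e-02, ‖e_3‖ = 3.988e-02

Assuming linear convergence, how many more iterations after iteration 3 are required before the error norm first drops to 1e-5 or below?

Rate ρ ≈ ‖e_3‖/‖e_2‖ = 3.988e-02/7.264e-02 = 0.5490.
After j more steps, ‖e_{3+j}‖ ≈ 3.988e-02·ρ^j; need ρ^j ≤ 1e-5/3.988e-02 = 0.000250752.
j ≥ ln(0.000250752)/ln(0.5490) = -8.2910/-0.59966 = 13.826.
So 14 more iterations are needed.

14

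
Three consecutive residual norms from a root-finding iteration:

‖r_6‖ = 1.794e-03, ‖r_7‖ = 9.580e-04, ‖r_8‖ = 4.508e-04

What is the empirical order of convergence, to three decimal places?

1.202

p ≈ ln(‖r_8‖/‖r_7‖) / ln(‖r_7‖/‖r_6‖)
  = ln(4.508e-04/9.580e-04) / ln(9.580e-04/1.794e-03)
  = ln(0.470564) / ln(0.534002)
  = -0.753823 / -0.627356 ≈ 1.201587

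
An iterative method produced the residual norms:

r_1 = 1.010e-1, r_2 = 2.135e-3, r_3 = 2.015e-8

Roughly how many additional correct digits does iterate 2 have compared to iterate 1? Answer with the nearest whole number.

2

Digits gained ≈ log₁₀(r_1/r_2) = log₁₀(1.010e-1/2.135e-3) = log₁₀(47.3068) ≈ 1.675.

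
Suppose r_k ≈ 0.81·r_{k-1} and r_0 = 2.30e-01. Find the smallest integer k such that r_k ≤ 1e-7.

70

After k steps, r_k ≈ 2.30e-01·0.81^k.
Need 0.81^k ≤ 1e-7/2.30e-01 = 4.34783e-07.
k ≥ ln(4.34783e-07)/ln(0.81) = -14.6484/-0.21072 = 69.516.
Smallest integer k = 70.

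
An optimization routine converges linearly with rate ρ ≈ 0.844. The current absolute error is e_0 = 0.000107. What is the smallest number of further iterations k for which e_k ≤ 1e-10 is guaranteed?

After k steps, e_k ≈ 0.000107·0.844^k.
Need 0.844^k ≤ 1e-10/0.000107 = 9.34579e-07.
k ≥ ln(9.34579e-07)/ln(0.844) = -13.8832/-0.16960 = 81.858.
Smallest integer k = 82.

82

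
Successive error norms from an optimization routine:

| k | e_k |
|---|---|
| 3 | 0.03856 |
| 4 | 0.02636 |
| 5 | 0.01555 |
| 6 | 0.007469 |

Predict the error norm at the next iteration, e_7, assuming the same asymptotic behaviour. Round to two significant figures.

First estimate the order: p ≈ ln(e_6/e_5) / ln(e_5/e_4) = ln(0.007469/0.01555)/ln(0.01555/0.02636) = ln(0.480322)/ln(0.589909) ≈ 1.3894.
Then e_7 ≈ e_6·(e_6/e_5)^p = 0.007469·(0.480322)^1.3894 = 0.007469·0.361012 ≈ 0.002696.

2.7e-3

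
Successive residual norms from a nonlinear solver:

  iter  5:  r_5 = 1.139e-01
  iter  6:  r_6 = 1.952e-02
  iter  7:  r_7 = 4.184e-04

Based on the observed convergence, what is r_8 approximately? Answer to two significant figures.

First estimate the order: p ≈ ln(r_7/r_6) / ln(r_6/r_5) = ln(4.184e-04/1.952e-02)/ln(1.952e-02/1.139e-01) = ln(0.0214344)/ln(0.171378) ≈ 2.1786.
Then r_8 ≈ r_7·(r_7/r_6)^p = 4.184e-04·(0.0214344)^2.1786 = 4.184e-04·0.000231291 ≈ 9.677e-08.

9.7e-8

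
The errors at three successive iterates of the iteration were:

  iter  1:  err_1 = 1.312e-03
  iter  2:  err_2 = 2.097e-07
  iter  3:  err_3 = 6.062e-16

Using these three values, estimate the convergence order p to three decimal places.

p ≈ ln(err_3/err_2) / ln(err_2/err_1)
  = ln(6.062e-16/2.097e-07) / ln(2.097e-07/1.312e-03)
  = ln(2.8908e-09) / ln(0.000159832)
  = -19.661733 / -8.741387 ≈ 2.249269

2.249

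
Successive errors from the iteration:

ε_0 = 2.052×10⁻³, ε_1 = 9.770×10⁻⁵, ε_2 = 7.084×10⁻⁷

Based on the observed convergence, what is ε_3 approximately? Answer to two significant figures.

2.4e-10

First estimate the order: p ≈ ln(ε_2/ε_1) / ln(ε_1/ε_0) = ln(7.084×10⁻⁷/9.770×10⁻⁵)/ln(9.770×10⁻⁵/2.052×10⁻³) = ln(0.00725077)/ln(0.0476121) ≈ 1.6181.
Then ε_3 ≈ ε_2·(ε_2/ε_1)^p = 7.084×10⁻⁷·(0.00725077)^1.6181 = 7.084×10⁻⁷·0.000345054 ≈ 2.444e-10.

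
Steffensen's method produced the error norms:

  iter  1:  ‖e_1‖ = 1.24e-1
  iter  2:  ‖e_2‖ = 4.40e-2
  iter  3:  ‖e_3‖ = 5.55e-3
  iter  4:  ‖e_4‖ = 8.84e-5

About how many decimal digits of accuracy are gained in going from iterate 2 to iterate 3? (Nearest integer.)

Digits gained ≈ log₁₀(‖e_2‖/‖e_3‖) = log₁₀(4.40e-2/5.55e-3) = log₁₀(7.92793) ≈ 0.899.

1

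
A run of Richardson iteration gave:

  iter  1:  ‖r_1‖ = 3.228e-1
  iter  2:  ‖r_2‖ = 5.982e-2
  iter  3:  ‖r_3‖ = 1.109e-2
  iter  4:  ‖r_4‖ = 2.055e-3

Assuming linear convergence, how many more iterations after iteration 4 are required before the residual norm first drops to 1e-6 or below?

Rate ρ ≈ ‖r_4‖/‖r_3‖ = 2.055e-3/1.109e-2 = 0.1853.
After j more steps, ‖r_{4+j}‖ ≈ 2.055e-3·ρ^j; need ρ^j ≤ 1e-6/2.055e-3 = 0.000486618.
j ≥ ln(0.000486618)/ln(0.1853) = -7.6280/-1.68578 = 4.525.
So 5 more iterations are needed.

5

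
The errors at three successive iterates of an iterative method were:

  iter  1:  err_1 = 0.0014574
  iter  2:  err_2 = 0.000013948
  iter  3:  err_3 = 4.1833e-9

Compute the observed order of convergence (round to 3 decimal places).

p ≈ ln(err_3/err_2) / ln(err_2/err_1)
  = ln(4.1833e-9/0.000013948) / ln(0.000013948/0.0014574)
  = ln(0.000299921) / ln(0.00957047)
  = -8.111991 / -4.649073 ≈ 1.744862

1.745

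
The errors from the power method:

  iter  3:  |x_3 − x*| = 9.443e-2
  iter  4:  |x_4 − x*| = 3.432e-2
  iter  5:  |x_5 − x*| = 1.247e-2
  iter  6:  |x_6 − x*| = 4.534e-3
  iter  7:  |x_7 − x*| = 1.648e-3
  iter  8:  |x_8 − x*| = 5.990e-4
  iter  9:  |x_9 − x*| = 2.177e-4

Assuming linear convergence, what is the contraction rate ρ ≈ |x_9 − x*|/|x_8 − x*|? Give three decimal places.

0.363

ρ ≈ |x_9 − x*|/|x_8 − x*| = 2.177e-4/5.990e-4 = 0.36344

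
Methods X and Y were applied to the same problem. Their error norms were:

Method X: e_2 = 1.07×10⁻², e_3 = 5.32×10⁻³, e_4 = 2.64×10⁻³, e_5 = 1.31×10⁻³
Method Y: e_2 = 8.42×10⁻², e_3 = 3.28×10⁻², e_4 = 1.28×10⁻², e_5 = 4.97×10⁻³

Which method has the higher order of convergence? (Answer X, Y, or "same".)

Method X: p ≈ ln(1.31×10⁻³/2.64×10⁻³)/ln(2.64×10⁻³/5.32×10⁻³) ≈ 1.00.
Method Y: p ≈ ln(4.97×10⁻³/1.28×10⁻²)/ln(1.28×10⁻²/3.28×10⁻²) ≈ 1.01.
Both orders ≈ 1.0 — effectively the same.

same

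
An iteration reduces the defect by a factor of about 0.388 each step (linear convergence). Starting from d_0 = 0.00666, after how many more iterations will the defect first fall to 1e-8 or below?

After k steps, d_k ≈ 0.00666·0.388^k.
Need 0.388^k ≤ 1e-8/0.00666 = 1.5015e-06.
k ≥ ln(1.5015e-06)/ln(0.388) = -13.4090/-0.94675 = 14.163.
Smallest integer k = 15.

15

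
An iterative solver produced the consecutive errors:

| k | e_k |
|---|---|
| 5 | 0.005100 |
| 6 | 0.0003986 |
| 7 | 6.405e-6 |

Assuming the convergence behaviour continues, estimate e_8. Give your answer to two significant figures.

7.9e-9

First estimate the order: p ≈ ln(e_7/e_6) / ln(e_6/e_5) = ln(6.405e-6/0.0003986)/ln(0.0003986/0.005100) = ln(0.0160687)/ln(0.0781569) ≈ 1.6206.
Then e_8 ≈ e_7·(e_7/e_6)^p = 6.405e-6·(0.0160687)^1.6206 = 6.405e-6·0.00123769 ≈ 7.927e-09.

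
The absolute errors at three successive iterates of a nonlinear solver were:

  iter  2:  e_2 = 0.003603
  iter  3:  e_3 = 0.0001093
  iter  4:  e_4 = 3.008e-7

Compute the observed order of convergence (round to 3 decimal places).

1.687

p ≈ ln(e_4/e_3) / ln(e_3/e_2)
  = ln(3.008e-7/0.0001093) / ln(0.0001093/0.003603)
  = ln(0.00275206) / ln(0.0303358)
  = -5.895406 / -3.495427 ≈ 1.686605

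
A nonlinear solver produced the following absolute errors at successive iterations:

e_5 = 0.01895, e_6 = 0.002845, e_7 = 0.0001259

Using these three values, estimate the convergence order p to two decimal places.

p ≈ ln(e_7/e_6) / ln(e_6/e_5)
  = ln(0.0001259/0.002845) / ln(0.002845/0.01895)
  = ln(0.0442531) / ln(0.150132)
  = -3.11783 / -1.89624 ≈ 1.64422

1.64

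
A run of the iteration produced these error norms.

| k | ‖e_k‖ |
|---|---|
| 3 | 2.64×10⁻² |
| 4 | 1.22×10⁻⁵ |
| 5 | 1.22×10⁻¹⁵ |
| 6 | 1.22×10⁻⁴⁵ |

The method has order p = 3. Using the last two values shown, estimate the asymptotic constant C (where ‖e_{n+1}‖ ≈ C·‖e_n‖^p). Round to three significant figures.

0.672

C ≈ ‖e_6‖ / ‖e_5‖^3
  = 1.22×10⁻⁴⁵ / (1.22×10⁻¹⁵)^3
  = 1.22×10⁻⁴⁵ / 1.81585e-45 ≈ 0.67186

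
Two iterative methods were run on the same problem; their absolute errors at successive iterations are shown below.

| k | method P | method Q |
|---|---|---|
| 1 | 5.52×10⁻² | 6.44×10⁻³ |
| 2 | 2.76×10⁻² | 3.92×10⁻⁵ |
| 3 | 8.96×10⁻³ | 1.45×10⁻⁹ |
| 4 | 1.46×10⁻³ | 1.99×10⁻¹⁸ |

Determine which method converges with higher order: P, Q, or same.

Method P: p ≈ ln(1.46×10⁻³/8.96×10⁻³)/ln(8.96×10⁻³/2.76×10⁻²) ≈ 1.61.
Method Q: p ≈ ln(1.99×10⁻¹⁸/1.45×10⁻⁹)/ln(1.45×10⁻⁹/3.92×10⁻⁵) ≈ 2.00.
Method Q has the higher order (≈2.0 vs ≈1.6).

Q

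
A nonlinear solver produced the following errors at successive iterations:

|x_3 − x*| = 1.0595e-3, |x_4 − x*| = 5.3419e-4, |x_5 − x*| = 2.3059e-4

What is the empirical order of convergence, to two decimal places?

1.23

p ≈ ln(|x_5 − x*|/|x_4 − x*|) / ln(|x_4 − x*|/|x_3 − x*|)
  = ln(2.3059e-4/5.3419e-4) / ln(5.3419e-4/1.0595e-3)
  = ln(0.431663) / ln(0.504191)
  = -0.84011 / -0.68480 ≈ 1.22680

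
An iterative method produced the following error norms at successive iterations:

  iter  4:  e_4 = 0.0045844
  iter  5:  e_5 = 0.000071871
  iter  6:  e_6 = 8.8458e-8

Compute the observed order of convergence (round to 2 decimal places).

p ≈ ln(e_6/e_5) / ln(e_5/e_4)
  = ln(8.8458e-8/0.000071871) / ln(0.000071871/0.0045844)
  = ln(0.00123079) / ln(0.0156773)
  = -6.70010 / -4.15554 ≈ 1.61233

1.61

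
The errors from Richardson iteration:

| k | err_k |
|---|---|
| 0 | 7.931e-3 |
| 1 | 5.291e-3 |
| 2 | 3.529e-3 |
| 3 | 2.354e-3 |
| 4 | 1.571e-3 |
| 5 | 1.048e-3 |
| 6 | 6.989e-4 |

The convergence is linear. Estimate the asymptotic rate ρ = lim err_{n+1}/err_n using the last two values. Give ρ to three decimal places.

ρ ≈ err_6/err_5 = 6.989e-4/1.048e-3 = 0.66689

0.667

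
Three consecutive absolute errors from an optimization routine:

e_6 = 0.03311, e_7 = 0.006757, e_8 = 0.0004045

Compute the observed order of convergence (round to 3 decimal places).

1.772

p ≈ ln(e_8/e_7) / ln(e_7/e_6)
  = ln(0.0004045/0.006757) / ln(0.006757/0.03311)
  = ln(0.0598638) / ln(0.204077)
  = -2.815683 / -1.589258 ≈ 1.771697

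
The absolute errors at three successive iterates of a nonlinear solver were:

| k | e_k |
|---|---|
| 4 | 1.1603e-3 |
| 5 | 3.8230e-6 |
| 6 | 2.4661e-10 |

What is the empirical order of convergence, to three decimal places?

1.688

p ≈ ln(e_6/e_5) / ln(e_5/e_4)
  = ln(2.4661e-10/3.8230e-6) / ln(3.8230e-6/1.1603e-3)
  = ln(6.45069e-05) / ln(0.00329484)
  = -9.648738 / -5.715398 ≈ 1.688201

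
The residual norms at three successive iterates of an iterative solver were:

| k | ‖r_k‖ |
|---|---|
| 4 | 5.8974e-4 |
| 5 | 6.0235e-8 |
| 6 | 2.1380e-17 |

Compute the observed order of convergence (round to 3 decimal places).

p ≈ ln(‖r_6‖/‖r_5‖) / ln(‖r_5‖/‖r_4‖)
  = ln(2.1380e-17/6.0235e-8) / ln(6.0235e-8/5.8974e-4)
  = ln(3.54943e-10) / ln(0.000102138)
  = -21.759064 / -9.189186 ≈ 2.367899

2.368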